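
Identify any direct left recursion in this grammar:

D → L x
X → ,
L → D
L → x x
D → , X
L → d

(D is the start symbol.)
Direct left recursion occurs when N → N α for some non-terminal N (the right-hand side begins with the left-hand side itself).

D → L x: starts with L
X → ,: starts with ','
L → D: starts with D
L → x x: starts with x
D → , X: starts with ','
L → d: starts with d

No direct left recursion found.

Answer: No direct left recursion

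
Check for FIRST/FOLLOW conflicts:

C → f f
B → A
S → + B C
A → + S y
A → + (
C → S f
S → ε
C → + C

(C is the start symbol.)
No FIRST/FOLLOW conflicts.

A FIRST/FOLLOW conflict occurs when a non-terminal N has a nullable alternative N → β (β ⇒* ε) and another alternative N → α with FIRST(α) ∩ FOLLOW(N) ≠ ∅: on such a lookahead the parser cannot decide between expanding α and letting N vanish via β.

Nullable non-terminals: S.

S: nullable alternative(s) S → ε; FOLLOW(S) = { 'f', 'y' }
  S → + B C: FIRST \ {ε} = { '+' } — disjoint from FOLLOW(S)
  S → ε: FIRST \ {ε} = { } — this is the only nullable alternative, skip

A, B, C have no nullable alternative, so no FIRST/FOLLOW check is needed there.

No FIRST/FOLLOW conflicts found.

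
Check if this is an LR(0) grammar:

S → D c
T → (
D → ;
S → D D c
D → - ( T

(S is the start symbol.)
Yes, the grammar is LR(0)

Augment with S' → S and build the canonical LR(0) collection (I0 = CLOSURE({[S' → . S]}), then GOTO on every symbol after a dot until no new states appear). It has 11 states:
  I0: { [D → . - ( T], [D → . ;], [S → . D D c], [S → . D c], [S' → . S] }  — shift
  I1: { [D → - . ( T] }  — shift
  I2: { [D → ; .] }  — reduce
  I3: { [D → . - ( T], [D → . ;], [S → D . D c], [S → D . c] }  — shift
  I4: { [S' → S .] }  — accept
  I5: { [S → D D . c] }  — shift
  I6: { [S → D c .] }  — reduce
  I7: { [S → D D c .] }  — reduce
  I8: { [D → - ( . T], [T → . (] }  — shift
  I9: { [T → ( .] }  — reduce
  I10: { [D → - ( T .] }  — reduce

Every state is either a pure shift/goto state or contains exactly one complete item and nothing to shift — no conflicts. The grammar is LR(0).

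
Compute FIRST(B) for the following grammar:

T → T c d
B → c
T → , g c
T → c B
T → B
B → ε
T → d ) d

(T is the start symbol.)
From B → c:
  - c is a terminal: add 'c' and stop
From B → ε:
  - ε-production, so ε ∈ FIRST(B)

Collecting: FIRST(B) = { 'c', ε }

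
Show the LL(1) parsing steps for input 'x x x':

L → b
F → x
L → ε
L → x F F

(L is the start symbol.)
Stack is shown with the top on the left.

Stack    Input    Action
------------------------
L $      x x x $  output L → x F F
x F F $  x x x $  match 'x'
F F $    x x $    output F → x
x F $    x x $    match 'x'
F $      x $      output F → x
x $      x $      match 'x'
$        $        accept

The string is accepted.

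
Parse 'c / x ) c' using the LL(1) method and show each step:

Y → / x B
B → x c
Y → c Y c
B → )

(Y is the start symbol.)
Stack is shown with the top on the left.

Stack      Input        Action
------------------------------
Y $        c / x ) c $  output Y → c Y c
c Y c $    c / x ) c $  match 'c'
Y c $      / x ) c $    output Y → / x B
/ x B c $  / x ) c $    match '/'
x B c $    x ) c $      match 'x'
B c $      ) c $        output B → )
) c $      ) c $        match ')'
c $        c $          match 'c'
$          $            accept

The string is accepted.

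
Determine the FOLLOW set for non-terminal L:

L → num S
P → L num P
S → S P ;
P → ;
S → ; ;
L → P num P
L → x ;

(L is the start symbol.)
{ $, 'num' }

L is the start symbol, so $ ∈ FOLLOW(L).
In P → L num P: L is followed by num P, add FIRST(num P) \ {ε} = { 'num' }

Taking the union: FOLLOW(L) = { $, 'num' }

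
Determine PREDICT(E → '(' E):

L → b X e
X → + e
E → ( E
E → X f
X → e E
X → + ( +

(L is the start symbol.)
PREDICT(E → '(' E) = (FIRST(RHS) \ {ε}) ∪ (FOLLOW(E) if ε ∈ FIRST(RHS), i.e. RHS ⇒* ε)
FIRST('(' E) = { '(' }
ε ∉ FIRST('(' E), so FOLLOW(E) is not added.
PREDICT(E → '(' E) = { '(' }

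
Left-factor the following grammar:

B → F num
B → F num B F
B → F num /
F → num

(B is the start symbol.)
Left-factoring transforms A → αβ₁ | αβ₂ into A → αA' and A' → β₁ | β₂
(α is the longest common prefix among the alternatives). Repeat until
no nonterminal has two alternatives with a common prefix.

Round 1: B has alternatives sharing prefix 'F num'. Introduce B': B → F num B'
  Add: B' → ε
  Add: B' → B F
  Add: B' → /

No remaining common prefixes — done.

Resulting grammar:
B → F num B'
B' → ε
B' → B F
B' → /
F → num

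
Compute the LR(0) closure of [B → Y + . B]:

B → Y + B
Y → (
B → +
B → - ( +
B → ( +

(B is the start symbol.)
To compute CLOSURE, for each item [A → α.Bβ] where B is a non-terminal, add [B → .γ] for all productions B → γ; repeat for the newly added items until nothing changes.

Start with: [B → Y + . B]
  [B → Y + . B] has the dot before B: add [B → . Y + B], [B → . +], [B → . - ( +], [B → . ( +]
  [B → . Y + B] has the dot before Y: add [Y → . (]
No further items can be added.

CLOSURE = { [B → . ( +], [B → . +], [B → . - ( +], [B → . Y + B], [B → Y + . B], [Y → . (] }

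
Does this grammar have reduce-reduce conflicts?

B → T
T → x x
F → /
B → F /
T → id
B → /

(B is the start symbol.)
Augment with B' → B and build the canonical LR(0) collection (I0 = CLOSURE({[B' → . B]}), then GOTO on every symbol after a dot until no new states appear). It has 9 states:
  I0: { [B → . /], [B → . F /], [B → . T], [B' → . B], [F → . /], [T → . id], [T → . x x] }  — shift
  I1: { [B → / .], [F → / .] }  — 2 reduces
  I2: { [B' → B .] }  — accept
  I3: { [B → F . /] }  — shift
  I4: { [B → T .] }  — reduce
  I5: { [T → id .] }  — reduce
  I6: { [T → x . x] }  — shift
  I7: { [T → x x .] }  — reduce
  I8: { [B → F / .] }  — reduce

I1 contains complete items [B → / .], [F → / .] — reduce-reduce conflict.

Answer: Yes — I1: [B → / .] vs [F → / .]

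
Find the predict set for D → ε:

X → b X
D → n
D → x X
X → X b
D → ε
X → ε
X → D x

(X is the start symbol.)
{ 'x' }

PREDICT(D → ε) = (FIRST(RHS) \ {ε}) ∪ (FOLLOW(D) if ε ∈ FIRST(RHS), i.e. RHS ⇒* ε)
The right-hand side is ε (FIRST(ε) = { ε }), so the predict set is FOLLOW(D) = { 'x' }
PREDICT(D → ε) = { 'x' }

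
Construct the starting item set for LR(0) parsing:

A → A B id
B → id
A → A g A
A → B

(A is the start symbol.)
{ [A → . A B id], [A → . A g A], [A → . B], [A' → . A], [B → . id] }

First, augment the grammar with A' → A
I₀ = CLOSURE({ [A' → . A] }):
  [A' → . A] has the dot before A: add [A → . A B id], [A → . A g A], [A → . B]
  [A → . B] has the dot before B: add [B → . id]
No further items can be added.

I₀ = { [A → . A B id], [A → . A g A], [A → . B], [A' → . A], [B → . id] }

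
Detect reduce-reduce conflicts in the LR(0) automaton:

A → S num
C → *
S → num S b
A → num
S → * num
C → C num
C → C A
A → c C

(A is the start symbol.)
Yes — I12: [A → num .] vs [C → C num .]

A reduce-reduce conflict occurs when an LR(0) state has two complete items [A → α .] and [B → β .] — both call for a reduction, and with no lookahead the parser cannot choose between them.

Augment with A' → A and build the canonical LR(0) collection (I0 = CLOSURE({[A' → . A]}), then GOTO on every symbol after a dot until no new states appear). It has 15 states:
  I0: { [A → . S num], [A → . c C], [A → . num], [A' → . A], [S → . * num], [S → . num S b] }  — shift
  I1: { [S → * . num] }  — shift
  I2: { [A' → A .] }  — accept
  I3: { [A → S . num] }  — shift
  I4: { [A → c . C], [C → . *], [C → . C A], [C → . C num] }  — shift
  I5: { [A → num .], [S → . * num], [S → . num S b], [S → num . S b] }  — shift, reduce
  I6: { [S → num S . b] }  — shift
  I7: { [S → . * num], [S → . num S b], [S → num . S b] }  — shift
  I8: { [S → num S b .] }  — reduce
  I9: { [C → * .] }  — reduce
  I10: { [A → . S num], [A → . c C], [A → . num], [A → c C .], [C → C . A], [C → C . num], [S → . * num], [S → . num S b] }  — shift, reduce
  I11: { [C → C A .] }  — reduce
  I12: { [A → num .], [C → C num .], [S → . * num], [S → . num S b], [S → num . S b] }  — shift, 2 reduces
  I13: { [A → S num .] }  — reduce
  I14: { [S → * num .] }  — reduce

I12 contains complete items [A → num .], [C → C num .] — reduce-reduce conflict.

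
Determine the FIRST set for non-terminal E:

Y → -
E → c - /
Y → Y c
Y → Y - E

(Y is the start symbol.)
{ 'c' }

To compute FIRST(E), examine every production with E on the left-hand side, reading each right-hand side left to right until a non-nullable symbol is reached.

From E → c - /:
  - c is a terminal: add 'c' and stop

Collecting: FIRST(E) = { 'c' }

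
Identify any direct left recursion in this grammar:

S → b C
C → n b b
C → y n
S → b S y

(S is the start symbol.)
No direct left recursion

Direct left recursion occurs when N → N α for some non-terminal N (the right-hand side begins with the left-hand side itself).

S → b C: starts with b
C → n b b: starts with n
C → y n: starts with y
S → b S y: starts with b

No direct left recursion found.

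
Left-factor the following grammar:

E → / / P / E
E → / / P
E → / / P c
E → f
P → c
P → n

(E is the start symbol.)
E → / / P E'
E' → / E
E' → ε
E' → c
E → f
P → c
P → n

Left-factoring transforms A → αβ₁ | αβ₂ into A → αA' and A' → β₁ | β₂
(α is the longest common prefix among the alternatives). Repeat until
no nonterminal has two alternatives with a common prefix.

Round 1: E has alternatives sharing prefix '/ / P'. Introduce E': E → / / P E'
  Add: E' → / E
  Add: E' → ε
  Add: E' → c

No remaining common prefixes — done.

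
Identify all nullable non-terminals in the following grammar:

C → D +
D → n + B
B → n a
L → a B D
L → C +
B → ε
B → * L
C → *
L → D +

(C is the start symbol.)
{ 'B' }

A non-terminal is nullable if it can derive ε (the empty string): either it has an ε-production, or it has a production whose right-hand side consists entirely of nullable non-terminals.

ε-productions: B → ε
So B is immediately nullable.
No further non-terminal can be added: every production for the remaining non-terminals contains a terminal or a non-nullable non-terminal.
Nullable = { 'B' }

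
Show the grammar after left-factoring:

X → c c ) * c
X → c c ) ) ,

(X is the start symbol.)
X → c c ) X'
X' → * c
X' → ) ,

Left-factoring transforms A → αβ₁ | αβ₂ into A → αA' and A' → β₁ | β₂
(α is the longest common prefix among the alternatives). Repeat until
no nonterminal has two alternatives with a common prefix.

Round 1: X has alternatives sharing prefix 'c c )'. Introduce X': X → c c ) X'
  Add: X' → * c
  Add: X' → ) ,

No remaining common prefixes — done.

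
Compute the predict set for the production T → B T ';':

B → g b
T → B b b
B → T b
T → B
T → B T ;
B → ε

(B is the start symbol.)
{ ';', 'b', 'g' }

PREDICT(T → B T ';') = (FIRST(RHS) \ {ε}) ∪ (FOLLOW(T) if ε ∈ FIRST(RHS), i.e. RHS ⇒* ε)
FIRST(B) = { ';', 'b', 'g', ε }
FIRST(T) = { ';', 'b', 'g', ε }
FIRST(B T ';') = { ';', 'b', 'g' }
ε ∉ FIRST(B T ';'), so FOLLOW(T) is not added.
PREDICT(T → B T ';') = { ';', 'b', 'g' }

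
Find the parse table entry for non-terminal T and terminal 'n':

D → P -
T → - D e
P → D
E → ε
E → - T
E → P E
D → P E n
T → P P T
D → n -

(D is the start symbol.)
T → P P T

To find M[T, 'n'], we find productions for T where 'n' is in the predict set (PREDICT(N → α) = (FIRST(α) \ {ε}) ∪ (FOLLOW(N) if α ⇒* ε)).

Relevant sets:
  FIRST(P) = { 'n' }

T → - D e: PREDICT = { '-' }
T → P P T: PREDICT = { 'n' }
  'n' is in predict set, so this production goes in M[T, 'n']

M[T, 'n'] = T → P P T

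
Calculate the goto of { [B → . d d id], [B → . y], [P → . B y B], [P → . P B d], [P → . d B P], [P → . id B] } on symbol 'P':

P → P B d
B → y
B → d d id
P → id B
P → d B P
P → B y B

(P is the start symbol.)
GOTO(I, 'P') = CLOSURE({ [A → αX.β] : [A → α.Xβ] ∈ I, X = 'P' })

Items with dot before 'P', with the dot advanced:
  [P → . P B d] → [P → P . B d]
Closure of the advanced items:
  [P → P . B d] has the dot before B: add [B → . y], [B → . d d id]

GOTO = { [B → . d d id], [B → . y], [P → P . B d] }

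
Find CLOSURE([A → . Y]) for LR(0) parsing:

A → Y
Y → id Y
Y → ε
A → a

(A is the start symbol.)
Start with: [A → . Y]
  [A → . Y] has the dot before Y: add [Y → . id Y], [Y → .]
No further items can be added.

CLOSURE = { [A → . Y], [Y → . id Y], [Y → .] }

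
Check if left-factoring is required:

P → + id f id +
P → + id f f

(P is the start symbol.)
Yes, P has productions with common prefix '+ id f'

Left-factoring is needed when two productions for the same non-terminal
share a common prefix on the right-hand side.

Productions for P:
  P → + id f id +
  P → + id f f

Found common prefix '+ id f' in productions for P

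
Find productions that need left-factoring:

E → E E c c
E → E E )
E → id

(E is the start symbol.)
Left-factoring is needed when two productions for the same non-terminal
share a common prefix on the right-hand side.

Productions for E:
  E → E E c c
  E → E E )
  E → id

Found common prefix 'E E' in productions for E

Answer: Yes, E has productions with common prefix 'E E'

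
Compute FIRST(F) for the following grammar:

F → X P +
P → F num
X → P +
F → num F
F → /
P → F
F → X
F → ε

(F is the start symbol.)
{ '+', '/', 'num', ε }

FIRST sets of the other non-terminals involved (by the same procedure, iterated to a fixed point):
  FIRST(X) = { '+', '/', 'num' }

From F → X P +:
  - X is a non-terminal: add FIRST(X) \ {ε} = { '+', '/', 'num' }
    X is not nullable, so stop
From F → num F:
  - num is a terminal: add 'num' and stop
From F → /:
  - '/' is a terminal: add '/' and stop
From F → X:
  - X is a non-terminal: add FIRST(X) \ {ε} = { '+', '/', 'num' }
    X is not nullable, so stop
From F → ε:
  - ε-production, so ε ∈ FIRST(F)

Collecting: FIRST(F) = { '+', '/', 'num', ε }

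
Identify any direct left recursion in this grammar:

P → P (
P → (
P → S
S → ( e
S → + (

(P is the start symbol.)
Yes, P is left-recursive

Direct left recursion occurs when N → N α for some non-terminal N (the right-hand side begins with the left-hand side itself).

P → P (: LEFT RECURSIVE (starts with P)
P → (: starts with '('
P → S: starts with S
S → ( e: starts with '('
S → + (: starts with '+'

The grammar has direct left recursion on: P.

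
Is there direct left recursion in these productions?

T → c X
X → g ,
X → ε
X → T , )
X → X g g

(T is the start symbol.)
Yes, X is left-recursive

Direct left recursion occurs when N → N α for some non-terminal N (the right-hand side begins with the left-hand side itself).

T → c X: starts with c
X → g ,: starts with g
X → ε: starts with ε
X → T , ): starts with T
X → X g g: LEFT RECURSIVE (starts with X)

The grammar has direct left recursion on: X.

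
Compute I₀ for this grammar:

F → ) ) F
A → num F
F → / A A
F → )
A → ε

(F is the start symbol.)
First, augment the grammar with F' → F
I₀ = CLOSURE({ [F' → . F] }):
  [F' → . F] has the dot before F: add [F → . ) ) F], [F → . / A A], [F → . )]
No further items can be added.

I₀ = { [F → . ) ) F], [F → . )], [F → . / A A], [F' → . F] }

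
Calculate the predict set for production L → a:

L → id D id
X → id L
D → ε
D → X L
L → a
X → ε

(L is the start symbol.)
PREDICT(L → a) = (FIRST(RHS) \ {ε}) ∪ (FOLLOW(L) if ε ∈ FIRST(RHS), i.e. RHS ⇒* ε)
FIRST(a) = { 'a' }
ε ∉ FIRST(a), so FOLLOW(L) is not added.
PREDICT(L → a) = { 'a' }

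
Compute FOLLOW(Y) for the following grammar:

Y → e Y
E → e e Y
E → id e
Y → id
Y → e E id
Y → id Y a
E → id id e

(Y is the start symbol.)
{ $, 'a', 'id' }

Y is the start symbol, so $ ∈ FOLLOW(Y).
In Y → e Y: Y is at the end; this adds FOLLOW(Y) to itself — nothing new
In E → e e Y: Y is at the end, add FOLLOW(E)
In Y → id Y a: Y is followed by a, add FIRST(a) \ {ε} = { 'a' }

The FOLLOW sets referred to above (computed the same way, to a fixed point):
  FOLLOW(E) = { 'id' }

Taking the union: FOLLOW(Y) = { $, 'a', 'id' }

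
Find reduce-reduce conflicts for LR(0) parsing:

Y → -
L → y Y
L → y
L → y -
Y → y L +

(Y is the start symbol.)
A reduce-reduce conflict occurs when an LR(0) state has two complete items [A → α .] and [B → β .] — both call for a reduction, and with no lookahead the parser cannot choose between them.

Augment with Y' → Y and build the canonical LR(0) collection (I0 = CLOSURE({[Y' → . Y]}), then GOTO on every symbol after a dot until no new states appear). It has 9 states:
  I0: { [Y → . -], [Y → . y L +], [Y' → . Y] }  — shift
  I1: { [Y → - .] }  — reduce
  I2: { [Y' → Y .] }  — accept
  I3: { [L → . y -], [L → . y Y], [L → . y], [Y → y . L +] }  — shift
  I4: { [Y → y L . +] }  — shift
  I5: { [L → y . -], [L → y . Y], [L → y .], [Y → . -], [Y → . y L +] }  — shift, reduce
  I6: { [L → y - .], [Y → - .] }  — 2 reduces
  I7: { [L → y Y .] }  — reduce
  I8: { [Y → y L + .] }  — reduce

I6 contains complete items [L → y - .], [Y → - .] — reduce-reduce conflict.

Answer: Yes — I6: [L → y - .] vs [Y → - .]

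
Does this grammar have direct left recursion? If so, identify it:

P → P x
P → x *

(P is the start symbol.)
Direct left recursion occurs when N → N α for some non-terminal N (the right-hand side begins with the left-hand side itself).

P → P x: LEFT RECURSIVE (starts with P)
P → x *: starts with x

The grammar has direct left recursion on: P.

Answer: Yes, P is left-recursive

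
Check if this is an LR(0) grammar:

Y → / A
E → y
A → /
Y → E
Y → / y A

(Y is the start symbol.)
Augment with Y' → Y and build the canonical LR(0) collection (I0 = CLOSURE({[Y' → . Y]}), then GOTO on every symbol after a dot until no new states appear). It has 9 states:
  I0: { [E → . y], [Y → . / A], [Y → . / y A], [Y → . E], [Y' → . Y] }  — shift
  I1: { [A → . /], [Y → / . A], [Y → / . y A] }  — shift
  I2: { [Y → E .] }  — reduce
  I3: { [Y' → Y .] }  — accept
  I4: { [E → y .] }  — reduce
  I5: { [A → / .] }  — reduce
  I6: { [Y → / A .] }  — reduce
  I7: { [A → . /], [Y → / y . A] }  — shift
  I8: { [Y → / y A .] }  — reduce

Every state is either a pure shift/goto state or contains exactly one complete item and nothing to shift — no conflicts. The grammar is LR(0).

Answer: Yes, the grammar is LR(0)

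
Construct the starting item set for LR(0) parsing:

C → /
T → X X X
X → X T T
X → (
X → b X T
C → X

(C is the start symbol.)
First, augment the grammar with C' → C
I₀ = CLOSURE({ [C' → . C] }):
  [C' → . C] has the dot before C: add [C → . /], [C → . X]
  [C → . X] has the dot before X: add [X → . X T T], [X → . (], [X → . b X T]
No further items can be added.

I₀ = { [C → . /], [C → . X], [C' → . C], [X → . (], [X → . X T T], [X → . b X T] }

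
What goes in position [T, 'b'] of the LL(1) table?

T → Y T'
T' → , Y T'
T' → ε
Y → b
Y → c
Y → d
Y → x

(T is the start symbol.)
T → Y T'

To find M[T, 'b'], we find productions for T where 'b' is in the predict set (PREDICT(N → α) = (FIRST(α) \ {ε}) ∪ (FOLLOW(N) if α ⇒* ε)).

Relevant sets:
  FIRST(Y) = { 'b', 'c', 'd', 'x' }

T → Y T': PREDICT = { 'b', 'c', 'd', 'x' }
  'b' is in predict set, so this production goes in M[T, 'b']

M[T, 'b'] = T → Y T'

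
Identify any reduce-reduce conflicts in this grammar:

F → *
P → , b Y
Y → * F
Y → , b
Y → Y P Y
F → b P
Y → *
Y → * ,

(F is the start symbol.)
A reduce-reduce conflict occurs when an LR(0) state has two complete items [A → α .] and [B → β .] — both call for a reduction, and with no lookahead the parser cannot choose between them.

Augment with F' → F and build the canonical LR(0) collection (I0 = CLOSURE({[F' → . F]}), then GOTO on every symbol after a dot until no new states appear). It has 15 states:
  I0: { [F → . *], [F → . b P], [F' → . F] }  — shift
  I1: { [F → * .] }  — reduce
  I2: { [F' → F .] }  — accept
  I3: { [F → b . P], [P → . , b Y] }  — shift
  I4: { [P → , . b Y] }  — shift
  I5: { [F → b P .] }  — reduce
  I6: { [P → , b . Y], [Y → . * ,], [Y → . * F], [Y → . *], [Y → . , b], [Y → . Y P Y] }  — shift
  I7: { [F → . *], [F → . b P], [Y → * . ,], [Y → * . F], [Y → * .] }  — shift, reduce
  I8: { [Y → , . b] }  — shift
  I9: { [P → , b Y .], [P → . , b Y], [Y → Y . P Y] }  — shift, reduce
  I10: { [Y → . * ,], [Y → . * F], [Y → . *], [Y → . , b], [Y → . Y P Y], [Y → Y P . Y] }  — shift
  I11: { [P → . , b Y], [Y → Y . P Y], [Y → Y P Y .] }  — shift, reduce
  I12: { [Y → , b .] }  — reduce
  I13: { [Y → * , .] }  — reduce
  I14: { [Y → * F .] }  — reduce

No state contains more than one complete item.

Answer: No reduce-reduce conflicts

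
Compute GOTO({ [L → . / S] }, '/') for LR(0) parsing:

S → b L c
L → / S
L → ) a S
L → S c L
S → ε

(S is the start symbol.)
GOTO(I, '/') = CLOSURE({ [A → αX.β] : [A → α.Xβ] ∈ I, X = '/' })

Items with dot before '/', with the dot advanced:
  [L → . / S] → [L → / . S]
Closure of the advanced items:
  [L → / . S] has the dot before S: add [S → . b L c], [S → .]

GOTO = { [L → / . S], [S → . b L c], [S → .] }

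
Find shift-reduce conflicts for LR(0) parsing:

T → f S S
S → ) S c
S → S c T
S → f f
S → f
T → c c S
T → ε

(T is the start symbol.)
Yes — I0: [T → .] vs [T → . c c S]; I6: [S → f .] vs [S → f . f]; I8: [T → f S S .] vs [S → S . c T]; I9: [T → .] vs [T → . c c S]; I12: [S → ) S c .] vs [T → . c c S]; I14: [T → c c S .] vs [S → S . c T]

Augment with T' → T and build the canonical LR(0) collection (I0 = CLOSURE({[T' → . T]}), then GOTO on every symbol after a dot until no new states appear). It has 15 states:
  I0: { [T → . c c S], [T → . f S S], [T → .], [T' → . T] }  — shift, reduce
  I1: { [T' → T .] }  — accept
  I2: { [T → c . c S] }  — shift
  I3: { [S → . ) S c], [S → . S c T], [S → . f f], [S → . f], [T → f . S S] }  — shift
  I4: { [S → ) . S c], [S → . ) S c], [S → . S c T], [S → . f f], [S → . f] }  — shift
  I5: { [S → . ) S c], [S → . S c T], [S → . f f], [S → . f], [S → S . c T], [T → f S . S] }  — shift
  I6: { [S → f . f], [S → f .] }  — shift, reduce
  I7: { [S → f f .] }  — reduce
  I8: { [S → S . c T], [T → f S S .] }  — shift, reduce
  I9: { [S → S c . T], [T → . c c S], [T → . f S S], [T → .] }  — shift, reduce
  I10: { [S → S c T .] }  — reduce
  I11: { [S → ) S . c], [S → S . c T] }  — shift
  I12: { [S → ) S c .], [S → S c . T], [T → . c c S], [T → . f S S], [T → .] }  — shift, 2 reduces
  I13: { [S → . ) S c], [S → . S c T], [S → . f f], [S → . f], [T → c c . S] }  — shift
  I14: { [S → S . c T], [T → c c S .] }  — shift, reduce

I0 contains reduce item [T → .] and shift items [T → . c c S], [T → . f S S] — shift-reduce conflict.
I6 contains reduce item [S → f .] and shift item [S → f . f] — shift-reduce conflict.
I8 contains reduce item [T → f S S .] and shift item [S → S . c T] — shift-reduce conflict.
I9 contains reduce item [T → .] and shift items [T → . c c S], [T → . f S S] — shift-reduce conflict.
I12 contains reduce items [S → ) S c .], [T → .] and shift items [T → . c c S], [T → . f S S] — shift-reduce conflict.
I14 contains reduce item [T → c c S .] and shift item [S → S . c T] — shift-reduce conflict.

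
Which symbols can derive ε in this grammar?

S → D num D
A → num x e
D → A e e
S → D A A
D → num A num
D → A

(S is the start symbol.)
There are no ε-productions, so no non-terminal can derive ε.
No non-terminals are nullable.

Answer: None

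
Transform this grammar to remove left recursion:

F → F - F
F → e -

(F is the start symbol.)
F → e - F'
F' → - F F'
F' → ε

F is directly left-recursive. The standard transformation for
  A → A α₁ | ... | A α_m | β₁ | ... | β_n
is
  A  → β₁ A' | ... | β_n A'
  A' → α₁ A' | ... | α_m A' | ε

F → e - becomes F → e - F'
F → F - F becomes F' → - F F'
Add F' → ε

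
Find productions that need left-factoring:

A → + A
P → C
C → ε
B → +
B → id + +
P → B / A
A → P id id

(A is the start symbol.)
Left-factoring is needed when two productions for the same non-terminal
share a common prefix on the right-hand side.

Productions for A:
  A → + A
  A → P id id
Productions for P:
  P → C
  P → B / A
Productions for B:
  B → +
  B → id + +

No common prefixes found.

Answer: No, left-factoring is not needed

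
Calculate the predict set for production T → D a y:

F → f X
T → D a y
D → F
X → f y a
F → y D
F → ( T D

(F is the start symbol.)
{ '(', 'f', 'y' }

PREDICT(T → D a y) = (FIRST(RHS) \ {ε}) ∪ (FOLLOW(T) if ε ∈ FIRST(RHS), i.e. RHS ⇒* ε)
FIRST(D) = { '(', 'f', 'y' }
FIRST(D a y) = { '(', 'f', 'y' }
ε ∉ FIRST(D a y), so FOLLOW(T) is not added.
PREDICT(T → D a y) = { '(', 'f', 'y' }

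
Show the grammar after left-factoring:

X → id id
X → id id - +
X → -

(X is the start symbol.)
X → id id X'
X' → ε
X' → - +
X → -

Left-factoring transforms A → αβ₁ | αβ₂ into A → αA' and A' → β₁ | β₂
(α is the longest common prefix among the alternatives). Repeat until
no nonterminal has two alternatives with a common prefix.

Round 1: X has alternatives sharing prefix 'id id'. Introduce X': X → id id X'
  Add: X' → ε
  Add: X' → - +

No remaining common prefixes — done.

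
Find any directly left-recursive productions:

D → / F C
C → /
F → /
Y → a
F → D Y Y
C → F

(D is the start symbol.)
No direct left recursion

Direct left recursion occurs when N → N α for some non-terminal N (the right-hand side begins with the left-hand side itself).

D → / F C: starts with '/'
C → /: starts with '/'
F → /: starts with '/'
Y → a: starts with a
F → D Y Y: starts with D
C → F: starts with F

No direct left recursion found.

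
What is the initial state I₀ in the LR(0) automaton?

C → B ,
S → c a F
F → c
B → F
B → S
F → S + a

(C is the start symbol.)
{ [B → . F], [B → . S], [C → . B ,], [C' → . C], [F → . S + a], [F → . c], [S → . c a F] }

First, augment the grammar with C' → C
I₀ = CLOSURE({ [C' → . C] }):
  [C' → . C] has the dot before C: add [C → . B ,]
  [C → . B ,] has the dot before B: add [B → . F], [B → . S]
  [B → . F] has the dot before F: add [F → . c], [F → . S + a]
  [B → . S] has the dot before S: add [S → . c a F]
No further items can be added.

I₀ = { [B → . F], [B → . S], [C → . B ,], [C' → . C], [F → . S + a], [F → . c], [S → . c a F] }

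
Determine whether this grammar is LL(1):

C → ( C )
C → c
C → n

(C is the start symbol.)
Yes, the grammar is LL(1).

A grammar is LL(1) if for each non-terminal N with multiple productions, the predict sets of those productions are pairwise disjoint, where PREDICT(N → α) = (FIRST(α) \ {ε}) ∪ (FOLLOW(N) if α ⇒* ε).

For C:
  PREDICT(C → '(' C ')') = { '(' }
  PREDICT(C → c) = { 'c' }
  PREDICT(C → n) = { 'n' }

All predict sets are disjoint. The grammar IS LL(1).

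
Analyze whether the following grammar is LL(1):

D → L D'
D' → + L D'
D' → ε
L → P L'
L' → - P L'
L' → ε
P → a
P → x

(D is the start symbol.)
A grammar is LL(1) if for each non-terminal N with multiple productions, the predict sets of those productions are pairwise disjoint, where PREDICT(N → α) = (FIRST(α) \ {ε}) ∪ (FOLLOW(N) if α ⇒* ε).

Relevant sets:
  FOLLOW(D') = { $ }
  FOLLOW(L') = { $, '+' }

For D':
  PREDICT(D' → '+' L D') = { '+' }
  PREDICT(D' → ε) = { $ }
For L':
  PREDICT(L' → '-' P L') = { '-' }
  PREDICT(L' → ε) = { $, '+' }
For P:
  PREDICT(P → a) = { 'a' }
  PREDICT(P → x) = { 'x' }
D, L have a single production, so nothing to check there.

All predict sets are disjoint. The grammar IS LL(1).

Answer: Yes, the grammar is LL(1).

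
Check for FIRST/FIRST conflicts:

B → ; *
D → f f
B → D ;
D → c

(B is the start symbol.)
No FIRST/FIRST conflicts.

A FIRST/FIRST conflict occurs when two productions N → α and N → β for the same non-terminal have FIRST(α) ∩ FIRST(β) ≠ ∅ (with ε ∈ FIRST of a nullable right-hand side, so two nullable alternatives also conflict).

FIRST sets of the non-terminals at (or reachable through a nullable prefix from) the front of some alternative:
  FIRST(D) = { 'c', 'f' }

Productions for B:
  B → ; *: FIRST = { ';' }
  B → D ;: FIRST = { 'c', 'f' }
Productions for D:
  D → f f: FIRST = { 'f' }
  D → c: FIRST = { 'c' }

All alternatives of each non-terminal have pairwise disjoint FIRST sets.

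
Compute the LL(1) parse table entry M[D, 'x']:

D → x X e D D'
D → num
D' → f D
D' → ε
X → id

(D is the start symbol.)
D → x X e D D'

To find M[D, 'x'], we find productions for D where 'x' is in the predict set (PREDICT(N → α) = (FIRST(α) \ {ε}) ∪ (FOLLOW(N) if α ⇒* ε)).

D → x X e D D': PREDICT = { 'x' }
  'x' is in predict set, so this production goes in M[D, 'x']
D → num: PREDICT = { 'num' }

M[D, 'x'] = D → x X e D D'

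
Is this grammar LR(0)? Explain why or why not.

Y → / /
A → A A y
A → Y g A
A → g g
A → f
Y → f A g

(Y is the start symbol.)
A grammar is LR(0) if no state in the canonical LR(0) collection has:
  - both a shift item (dot before a terminal) and a complete item (shift-reduce conflict), or
  - two or more complete items (reduce-reduce conflict; the accept item [Y' → Y .] counts as a complete item here).

Augment with Y' → Y and build the canonical LR(0) collection (I0 = CLOSURE({[Y' → . Y]}), then GOTO on every symbol after a dot until no new states appear). It has 15 states:
  I0: { [Y → . / /], [Y → . f A g], [Y' → . Y] }  — shift
  I1: { [Y → / . /] }  — shift
  I2: { [Y' → Y .] }  — accept
  I3: { [A → . A A y], [A → . Y g A], [A → . f], [A → . g g], [Y → . / /], [Y → . f A g], [Y → f . A g] }  — shift
  I4: { [A → . A A y], [A → . Y g A], [A → . f], [A → . g g], [A → A . A y], [Y → . / /], [Y → . f A g], [Y → f A . g] }  — shift
  I5: { [A → Y . g A] }  — shift
  I6: { [A → . A A y], [A → . Y g A], [A → . f], [A → . g g], [A → f .], [Y → . / /], [Y → . f A g], [Y → f . A g] }  — shift, reduce
  I7: { [A → g . g] }  — shift
  I8: { [A → g g .] }  — reduce
  I9: { [A → . A A y], [A → . Y g A], [A → . f], [A → . g g], [A → Y g . A], [Y → . / /], [Y → . f A g] }  — shift
  I10: { [A → . A A y], [A → . Y g A], [A → . f], [A → . g g], [A → A . A y], [A → Y g A .], [Y → . / /], [Y → . f A g] }  — shift, reduce
  I11: { [A → . A A y], [A → . Y g A], [A → . f], [A → . g g], [A → A . A y], [A → A A . y], [Y → . / /], [Y → . f A g] }  — shift
  I12: { [A → A A y .] }  — reduce
  I13: { [A → g . g], [Y → f A g .] }  — shift, reduce
  I14: { [Y → / / .] }  — reduce

Conflict in state I6:
  Shift-reduce conflict between [A → f .] and [A → . f]
So the grammar is NOT LR(0).

Answer: No. Shift-reduce conflict between [A → f .] and [A → . f]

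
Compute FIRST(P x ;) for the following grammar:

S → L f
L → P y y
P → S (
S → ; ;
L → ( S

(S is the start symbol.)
FIRST sets of the non-terminals involved (from the grammar, by fixed-point iteration):
  FIRST(P) = { '(', ';' }

To compute FIRST(P x ;), process the symbols left to right:
Symbol P is a non-terminal. Add FIRST(P) \ {ε} = { '(', ';' }
P is not nullable (ε ∉ FIRST(P)), so stop here.
FIRST(P x ;) = { '(', ';' }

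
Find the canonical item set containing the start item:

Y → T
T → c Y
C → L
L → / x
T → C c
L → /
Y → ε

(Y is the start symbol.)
First, augment the grammar with Y' → Y
I₀ = CLOSURE({ [Y' → . Y] }):
  [Y' → . Y] has the dot before Y: add [Y → . T], [Y → .]
  [Y → . T] has the dot before T: add [T → . c Y], [T → . C c]
  [T → . C c] has the dot before C: add [C → . L]
  [C → . L] has the dot before L: add [L → . / x], [L → . /]
No further items can be added.

I₀ = { [C → . L], [L → . / x], [L → . /], [T → . C c], [T → . c Y], [Y → . T], [Y → .], [Y' → . Y] }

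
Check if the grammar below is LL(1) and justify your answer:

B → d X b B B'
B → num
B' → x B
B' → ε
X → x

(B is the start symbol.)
No. Predict set conflict for B': { 'x' }

A grammar is LL(1) if for each non-terminal N with multiple productions, the predict sets of those productions are pairwise disjoint, where PREDICT(N → α) = (FIRST(α) \ {ε}) ∪ (FOLLOW(N) if α ⇒* ε).

Relevant sets:
  FOLLOW(B') = { $, 'x' }

For B:
  PREDICT(B → d X b B B') = { 'd' }
  PREDICT(B → num) = { 'num' }
For B':
  PREDICT(B' → x B) = { 'x' }
  PREDICT(B' → ε) = { $, 'x' }
X has a single production, so nothing to check there.

Conflict found: Predict set conflict for B': { 'x' }
The grammar is NOT LL(1).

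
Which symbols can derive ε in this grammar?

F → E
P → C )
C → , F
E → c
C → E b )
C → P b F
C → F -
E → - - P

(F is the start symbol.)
There are no ε-productions, so no non-terminal can derive ε.
No non-terminals are nullable.

Answer: None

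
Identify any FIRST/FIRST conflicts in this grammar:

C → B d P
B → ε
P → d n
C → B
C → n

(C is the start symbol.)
A FIRST/FIRST conflict occurs when two productions N → α and N → β for the same non-terminal have FIRST(α) ∩ FIRST(β) ≠ ∅ (with ε ∈ FIRST of a nullable right-hand side, so two nullable alternatives also conflict).

FIRST sets of the non-terminals at (or reachable through a nullable prefix from) the front of some alternative:
  FIRST(B) = { ε }

Productions for C:
  C → B d P: FIRST = { 'd' }
  C → B: FIRST = { ε }
  C → n: FIRST = { 'n' }
B, P have only one production, so no FIRST/FIRST conflict is possible there.

All alternatives of each non-terminal have pairwise disjoint FIRST sets.

Answer: No FIRST/FIRST conflicts.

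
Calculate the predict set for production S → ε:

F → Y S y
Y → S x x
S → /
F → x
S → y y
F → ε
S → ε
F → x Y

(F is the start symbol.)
{ 'x', 'y' }

PREDICT(S → ε) = (FIRST(RHS) \ {ε}) ∪ (FOLLOW(S) if ε ∈ FIRST(RHS), i.e. RHS ⇒* ε)
The right-hand side is ε (FIRST(ε) = { ε }), so the predict set is FOLLOW(S) = { 'x', 'y' }
PREDICT(S → ε) = { 'x', 'y' }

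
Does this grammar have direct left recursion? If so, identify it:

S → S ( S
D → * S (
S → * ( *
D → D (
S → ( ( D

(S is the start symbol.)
Direct left recursion occurs when N → N α for some non-terminal N (the right-hand side begins with the left-hand side itself).

S → S ( S: LEFT RECURSIVE (starts with S)
D → * S (: starts with '*'
S → * ( *: starts with '*'
D → D (: LEFT RECURSIVE (starts with D)
S → ( ( D: starts with '('

The grammar has direct left recursion on: S, D.

Answer: Yes, S, D are left-recursive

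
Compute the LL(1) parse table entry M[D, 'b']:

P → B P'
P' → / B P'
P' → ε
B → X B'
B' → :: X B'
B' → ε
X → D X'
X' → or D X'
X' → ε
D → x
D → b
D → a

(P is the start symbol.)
D → b

To find M[D, 'b'], we find productions for D where 'b' is in the predict set (PREDICT(N → α) = (FIRST(α) \ {ε}) ∪ (FOLLOW(N) if α ⇒* ε)).

D → x: PREDICT = { 'x' }
D → b: PREDICT = { 'b' }
  'b' is in predict set, so this production goes in M[D, 'b']
D → a: PREDICT = { 'a' }

M[D, 'b'] = D → b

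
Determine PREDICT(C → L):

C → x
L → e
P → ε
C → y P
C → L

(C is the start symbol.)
PREDICT(C → L) = (FIRST(RHS) \ {ε}) ∪ (FOLLOW(C) if ε ∈ FIRST(RHS), i.e. RHS ⇒* ε)
FIRST(L) = { 'e' }
FIRST(L) = { 'e' }
ε ∉ FIRST(L), so FOLLOW(C) is not added.
PREDICT(C → L) = { 'e' }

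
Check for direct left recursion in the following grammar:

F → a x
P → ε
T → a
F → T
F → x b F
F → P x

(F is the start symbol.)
No direct left recursion

Direct left recursion occurs when N → N α for some non-terminal N (the right-hand side begins with the left-hand side itself).

F → a x: starts with a
P → ε: starts with ε
T → a: starts with a
F → T: starts with T
F → x b F: starts with x
F → P x: starts with P

No direct left recursion found.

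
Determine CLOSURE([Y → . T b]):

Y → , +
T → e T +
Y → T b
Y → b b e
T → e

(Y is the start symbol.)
To compute CLOSURE, for each item [A → α.Bβ] where B is a non-terminal, add [B → .γ] for all productions B → γ; repeat for the newly added items until nothing changes.

Start with: [Y → . T b]
  [Y → . T b] has the dot before T: add [T → . e T +], [T → . e]
No further items can be added.

CLOSURE = { [T → . e T +], [T → . e], [Y → . T b] }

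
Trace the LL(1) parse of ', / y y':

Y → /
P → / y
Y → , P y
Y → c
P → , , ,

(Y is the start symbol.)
LL(1) parsing maintains a stack (initially the start symbol over $) and the input. At each step: if the stack top is a terminal, match it against the current input token; if it is a non-terminal N, replace it with the RHS of M[N, lookahead] (the unique production whose predict set contains the lookahead).

Stack is shown with the top on the left.

Stack    Input      Action
--------------------------
Y $      , / y y $  output Y → , P y
, P y $  , / y y $  match ','
P y $    / y y $    output P → / y
/ y y $  / y y $    match '/'
y y $    y y $      match 'y'
y $      y $        match 'y'
$        $          accept

The string is accepted.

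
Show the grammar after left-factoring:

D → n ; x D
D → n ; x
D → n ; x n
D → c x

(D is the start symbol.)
Left-factoring transforms A → αβ₁ | αβ₂ into A → αA' and A' → β₁ | β₂
(α is the longest common prefix among the alternatives). Repeat until
no nonterminal has two alternatives with a common prefix.

Round 1: D has alternatives sharing prefix 'n ; x'. Introduce D': D → n ; x D'
  Add: D' → D
  Add: D' → ε
  Add: D' → n

No remaining common prefixes — done.

Resulting grammar:
D → n ; x D'
D' → D
D' → ε
D' → n
D → c x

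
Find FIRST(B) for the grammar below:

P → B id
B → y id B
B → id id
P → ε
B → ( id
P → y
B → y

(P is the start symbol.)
To compute FIRST(B), examine every production with B on the left-hand side, reading each right-hand side left to right until a non-nullable symbol is reached.

From B → y id B:
  - y is a terminal: add 'y' and stop
From B → id id:
  - id is a terminal: add 'id' and stop
From B → ( id:
  - '(' is a terminal: add '(' and stop
From B → y:
  - y is a terminal: add 'y' and stop

Collecting: FIRST(B) = { '(', 'id', 'y' }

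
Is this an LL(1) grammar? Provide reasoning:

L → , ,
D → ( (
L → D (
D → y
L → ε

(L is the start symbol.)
Yes, the grammar is LL(1).

A grammar is LL(1) if for each non-terminal N with multiple productions, the predict sets of those productions are pairwise disjoint, where PREDICT(N → α) = (FIRST(α) \ {ε}) ∪ (FOLLOW(N) if α ⇒* ε).

Relevant sets:
  FIRST(D) = { '(', 'y' }
  FOLLOW(L) = { $ }

For L:
  PREDICT(L → ',' ',') = { ',' }
  PREDICT(L → D '(') = { '(', 'y' }
  PREDICT(L → ε) = { $ }
For D:
  PREDICT(D → '(' '(') = { '(' }
  PREDICT(D → y) = { 'y' }

All predict sets are disjoint. The grammar IS LL(1).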